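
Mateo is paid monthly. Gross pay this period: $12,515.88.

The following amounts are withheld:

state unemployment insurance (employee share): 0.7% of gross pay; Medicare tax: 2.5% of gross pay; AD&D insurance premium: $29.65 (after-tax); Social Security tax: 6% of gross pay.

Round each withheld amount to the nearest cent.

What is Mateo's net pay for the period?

$11,334.77

Social Security tax: $12,515.88 × 0.06 = $750.95
Medicare tax: $12,515.88 × 0.025 = $312.90
State unemployment insurance (employee share): $12,515.88 × 0.007 = $87.61
AD&D insurance premium: $29.65
Total deductions = $750.95 + $312.90 + $87.61 + $29.65 = $1,181.11
Net pay = $12,515.88 − $1,181.11 = $11,334.77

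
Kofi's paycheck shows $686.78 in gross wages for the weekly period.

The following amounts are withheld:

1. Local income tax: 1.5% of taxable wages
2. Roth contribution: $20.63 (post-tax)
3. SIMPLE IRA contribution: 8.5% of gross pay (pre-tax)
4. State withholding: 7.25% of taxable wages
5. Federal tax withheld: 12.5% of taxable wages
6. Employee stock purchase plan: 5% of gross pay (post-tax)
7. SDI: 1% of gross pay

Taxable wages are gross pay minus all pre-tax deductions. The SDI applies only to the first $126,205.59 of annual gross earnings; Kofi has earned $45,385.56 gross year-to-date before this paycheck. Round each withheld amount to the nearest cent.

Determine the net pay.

$433.02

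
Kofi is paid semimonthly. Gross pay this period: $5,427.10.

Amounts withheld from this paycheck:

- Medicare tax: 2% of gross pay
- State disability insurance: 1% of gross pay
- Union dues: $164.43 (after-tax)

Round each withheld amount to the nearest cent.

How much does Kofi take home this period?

$5,099.86

Medicare tax: $5,427.10 × 0.02 = $108.54
State disability insurance: $5,427.10 × 0.01 = $54.27
Union dues: $164.43
Total deductions = $108.54 + $54.27 + $164.43 = $327.24
Net pay = $5,427.10 − $327.24 = $5,099.86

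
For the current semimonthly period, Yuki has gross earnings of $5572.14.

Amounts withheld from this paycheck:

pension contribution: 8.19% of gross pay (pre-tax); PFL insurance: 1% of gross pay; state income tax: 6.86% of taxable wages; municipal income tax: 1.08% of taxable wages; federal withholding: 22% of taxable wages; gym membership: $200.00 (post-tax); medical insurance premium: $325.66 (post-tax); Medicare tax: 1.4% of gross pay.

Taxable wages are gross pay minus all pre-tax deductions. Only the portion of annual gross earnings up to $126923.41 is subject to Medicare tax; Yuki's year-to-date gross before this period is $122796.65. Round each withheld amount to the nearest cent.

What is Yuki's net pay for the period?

Pension contribution: $5572.14 × 0.0819 = $456.36
Taxable wages = $5572.14 − $456.36 = $5115.78
Federal withholding: $5115.78 × 0.22 = $1125.47
State income tax: $5115.78 × 0.0686 = $350.94
Municipal income tax: $5115.78 × 0.0108 = $55.25
PFL insurance: $5572.14 × 0.01 = $55.72
Medicare tax: only $126923.41 − $122796.65 = $4126.76 of this check is subject → $4126.76 × 0.014 = $57.77
Medical insurance premium: $325.66
Gym membership: $200.00
Total deductions = $456.36 + $1125.47 + $350.94 + $55.25 + $55.72 + $57.77 + $325.66 + $200.00 = $2627.17
Net pay = $5572.14 − $2627.17 = $2944.97

$2944.97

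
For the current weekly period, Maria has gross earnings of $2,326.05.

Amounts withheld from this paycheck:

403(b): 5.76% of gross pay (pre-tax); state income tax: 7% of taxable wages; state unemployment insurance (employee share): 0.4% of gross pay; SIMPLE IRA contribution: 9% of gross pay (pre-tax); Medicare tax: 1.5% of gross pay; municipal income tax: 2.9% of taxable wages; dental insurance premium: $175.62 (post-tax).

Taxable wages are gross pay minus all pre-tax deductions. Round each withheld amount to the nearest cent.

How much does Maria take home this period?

SIMPLE IRA contribution: $2,326.05 × 0.09 = $209.34
403(b): $2,326.05 × 0.0576 = $133.98
Pre-tax total = $209.34 + $133.98 = $343.32
Taxable wages = $2,326.05 − $343.32 = $1,982.73
Municipal income tax: $1,982.73 × 0.029 = $57.50
State income tax: $1,982.73 × 0.07 = $138.79
State unemployment insurance (employee share): $2,326.05 × 0.004 = $9.30
Medicare tax: $2,326.05 × 0.015 = $34.89
Dental insurance premium: $175.62
Total deductions = $209.34 + $133.98 + $57.50 + $138.79 + $9.30 + $34.89 + $175.62 = $759.42
Net pay = $2,326.05 − $759.42 = $1,566.63

$1,566.63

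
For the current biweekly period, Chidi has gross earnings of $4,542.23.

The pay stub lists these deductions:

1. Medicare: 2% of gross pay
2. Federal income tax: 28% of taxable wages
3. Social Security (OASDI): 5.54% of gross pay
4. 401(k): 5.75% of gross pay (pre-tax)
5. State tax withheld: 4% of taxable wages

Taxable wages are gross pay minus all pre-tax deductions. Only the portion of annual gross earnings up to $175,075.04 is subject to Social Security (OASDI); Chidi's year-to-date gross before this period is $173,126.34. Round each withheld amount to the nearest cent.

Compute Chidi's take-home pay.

401(k): $4,542.23 × 0.0575 = $261.18
Taxable wages = $4,542.23 − $261.18 = $4,281.05
State tax withheld: $4,281.05 × 0.04 = $171.24
Federal income tax: $4,281.05 × 0.28 = $1,198.69
Medicare: $4,542.23 × 0.02 = $90.84
Social Security (OASDI): only $175,075.04 − $173,126.34 = $1,948.70 of this check is subject → $1,948.70 × 0.0554 = $107.96
Total deductions = $261.18 + $171.24 + $1,198.69 + $90.84 + $107.96 = $1,829.91
Net pay = $4,542.23 − $1,829.91 = $2,712.32

$2,712.32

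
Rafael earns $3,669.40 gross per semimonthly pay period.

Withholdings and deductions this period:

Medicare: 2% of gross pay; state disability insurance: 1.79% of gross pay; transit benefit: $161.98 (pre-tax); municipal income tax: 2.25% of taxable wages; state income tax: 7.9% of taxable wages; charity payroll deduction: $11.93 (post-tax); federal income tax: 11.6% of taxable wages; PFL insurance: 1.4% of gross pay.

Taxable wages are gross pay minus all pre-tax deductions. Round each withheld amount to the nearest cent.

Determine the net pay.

$2,542.18

Transit benefit: $161.98
Taxable wages = $3,669.40 − $161.98 = $3,507.42
Municipal income tax: $3,507.42 × 0.0225 = $78.92
State income tax: $3,507.42 × 0.079 = $277.09
Federal income tax: $3,507.42 × 0.116 = $406.86
PFL insurance: $3,669.40 × 0.014 = $51.37
Medicare: $3,669.40 × 0.02 = $73.39
State disability insurance: $3,669.40 × 0.0179 = $65.68
Charity payroll deduction: $11.93
Total deductions = $161.98 + $78.92 + $277.09 + $406.86 + $51.37 + $73.39 + $65.68 + $11.93 = $1,127.22
Net pay = $3,669.40 − $1,127.22 = $2,542.18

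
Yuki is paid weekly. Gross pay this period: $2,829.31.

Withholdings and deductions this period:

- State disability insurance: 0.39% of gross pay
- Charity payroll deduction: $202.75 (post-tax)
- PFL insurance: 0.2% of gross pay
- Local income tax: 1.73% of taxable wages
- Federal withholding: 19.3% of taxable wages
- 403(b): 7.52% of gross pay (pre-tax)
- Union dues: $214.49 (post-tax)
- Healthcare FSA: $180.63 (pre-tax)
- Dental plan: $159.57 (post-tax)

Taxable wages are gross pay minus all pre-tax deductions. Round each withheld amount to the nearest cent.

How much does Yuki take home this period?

403(b): $2,829.31 × 0.0752 = $212.76
Healthcare FSA: $180.63
Pre-tax total = $212.76 + $180.63 = $393.39
Taxable wages = $2,829.31 − $393.39 = $2,435.92
Federal withholding: $2,435.92 × 0.193 = $470.13
Local income tax: $2,435.92 × 0.0173 = $42.14
PFL insurance: $2,829.31 × 0.002 = $5.66
State disability insurance: $2,829.31 × 0.0039 = $11.03
Union dues: $214.49
Dental plan: $159.57
Charity payroll deduction: $202.75
Total deductions = $212.76 + $180.63 + $470.13 + $42.14 + $5.66 + $11.03 + $214.49 + $159.57 + $202.75 = $1,499.16
Net pay = $2,829.31 − $1,499.16 = $1,330.15

$1,330.15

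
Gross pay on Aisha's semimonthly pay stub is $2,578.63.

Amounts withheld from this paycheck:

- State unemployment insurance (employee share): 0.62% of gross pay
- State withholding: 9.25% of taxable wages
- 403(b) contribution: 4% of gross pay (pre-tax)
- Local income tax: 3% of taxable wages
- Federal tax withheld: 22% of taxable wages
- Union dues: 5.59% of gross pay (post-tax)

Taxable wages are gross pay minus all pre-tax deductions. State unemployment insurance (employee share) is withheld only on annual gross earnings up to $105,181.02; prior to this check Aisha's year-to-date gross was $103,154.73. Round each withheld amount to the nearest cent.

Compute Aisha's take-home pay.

403(b) contribution: $2,578.63 × 0.04 = $103.15
Taxable wages = $2,578.63 − $103.15 = $2,475.48
State withholding: $2,475.48 × 0.0925 = $228.98
Local income tax: $2,475.48 × 0.03 = $74.26
Federal tax withheld: $2,475.48 × 0.22 = $544.61
State unemployment insurance (employee share): only $105,181.02 − $103,154.73 = $2,026.29 of this check is subject → $2,026.29 × 0.0062 = $12.56
Union dues: $2,578.63 × 0.0559 = $144.15
Total deductions = $103.15 + $228.98 + $74.26 + $544.61 + $12.56 + $144.15 = $1,107.71
Net pay = $2,578.63 − $1,107.71 = $1,470.92

$1,470.92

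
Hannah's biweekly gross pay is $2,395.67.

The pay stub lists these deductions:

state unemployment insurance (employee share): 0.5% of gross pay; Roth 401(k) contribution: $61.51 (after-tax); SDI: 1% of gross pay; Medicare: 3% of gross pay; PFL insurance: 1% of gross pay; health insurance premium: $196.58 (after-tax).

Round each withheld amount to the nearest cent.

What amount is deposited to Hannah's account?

State unemployment insurance (employee share): $2,395.67 × 0.005 = $11.98
PFL insurance: $2,395.67 × 0.01 = $23.96
Medicare: $2,395.67 × 0.03 = $71.87
SDI: $2,395.67 × 0.01 = $23.96
Health insurance premium: $196.58
Roth 401(k) contribution: $61.51
Total deductions = $11.98 + $23.96 + $71.87 + $23.96 + $196.58 + $61.51 = $389.86
Net pay = $2,395.67 − $389.86 = $2,005.81

$2,005.81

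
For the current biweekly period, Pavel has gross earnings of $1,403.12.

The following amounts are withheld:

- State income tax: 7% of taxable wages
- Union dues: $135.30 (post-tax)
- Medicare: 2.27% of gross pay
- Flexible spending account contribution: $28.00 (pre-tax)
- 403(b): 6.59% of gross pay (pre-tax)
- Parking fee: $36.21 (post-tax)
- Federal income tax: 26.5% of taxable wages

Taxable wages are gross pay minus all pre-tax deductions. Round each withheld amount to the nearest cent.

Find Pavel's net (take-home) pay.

Flexible spending account contribution: $28.00
403(b): $1,403.12 × 0.0659 = $92.47
Pre-tax total = $28.00 + $92.47 = $120.47
Taxable wages = $1,403.12 − $120.47 = $1,282.65
State income tax: $1,282.65 × 0.07 = $89.79
Federal income tax: $1,282.65 × 0.265 = $339.90
Medicare: $1,403.12 × 0.0227 = $31.85
Union dues: $135.30
Parking fee: $36.21
Total deductions = $28.00 + $92.47 + $89.79 + $339.90 + $31.85 + $135.30 + $36.21 = $753.52
Net pay = $1,403.12 − $753.52 = $649.60

$649.60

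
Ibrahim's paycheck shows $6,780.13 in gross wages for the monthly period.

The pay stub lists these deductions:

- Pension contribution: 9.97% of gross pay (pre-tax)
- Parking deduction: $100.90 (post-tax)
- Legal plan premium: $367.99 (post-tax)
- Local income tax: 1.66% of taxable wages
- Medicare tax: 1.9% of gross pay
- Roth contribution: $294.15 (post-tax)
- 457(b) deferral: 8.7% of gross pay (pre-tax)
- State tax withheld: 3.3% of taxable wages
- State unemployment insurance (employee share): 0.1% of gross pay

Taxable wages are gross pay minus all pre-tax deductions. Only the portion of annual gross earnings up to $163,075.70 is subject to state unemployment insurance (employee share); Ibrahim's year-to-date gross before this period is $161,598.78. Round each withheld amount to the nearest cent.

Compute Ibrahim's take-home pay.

$4,347.43

457(b) deferral: $6,780.13 × 0.087 = $589.87
Pension contribution: $6,780.13 × 0.0997 = $675.98
Pre-tax total = $589.87 + $675.98 = $1,265.85
Taxable wages = $6,780.13 − $1,265.85 = $5,514.28
State tax withheld: $5,514.28 × 0.033 = $181.97
Local income tax: $5,514.28 × 0.0166 = $91.54
State unemployment insurance (employee share): only $163,075.70 − $161,598.78 = $1,476.92 of this check is subject → $1,476.92 × 0.001 = $1.48
Medicare tax: $6,780.13 × 0.019 = $128.82
Parking deduction: $100.90
Legal plan premium: $367.99
Roth contribution: $294.15
Total deductions = $589.87 + $675.98 + $181.97 + $91.54 + $1.48 + $128.82 + $100.90 + $367.99 + $294.15 = $2,432.70
Net pay = $6,780.13 − $2,432.70 = $4,347.43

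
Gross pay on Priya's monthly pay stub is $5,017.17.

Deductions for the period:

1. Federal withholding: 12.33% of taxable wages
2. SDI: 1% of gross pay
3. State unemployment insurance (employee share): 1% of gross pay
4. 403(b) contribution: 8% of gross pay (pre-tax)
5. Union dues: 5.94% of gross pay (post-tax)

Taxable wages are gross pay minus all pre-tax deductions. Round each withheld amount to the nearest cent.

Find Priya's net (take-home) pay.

403(b) contribution: $5,017.17 × 0.08 = $401.37
Taxable wages = $5,017.17 − $401.37 = $4,615.80
Federal withholding: $4,615.80 × 0.1233 = $569.13
SDI: $5,017.17 × 0.01 = $50.17
State unemployment insurance (employee share): $5,017.17 × 0.01 = $50.17
Union dues: $5,017.17 × 0.0594 = $298.02
Total deductions = $401.37 + $569.13 + $50.17 + $50.17 + $298.02 = $1,368.86
Net pay = $5,017.17 − $1,368.86 = $3,648.31

$3,648.31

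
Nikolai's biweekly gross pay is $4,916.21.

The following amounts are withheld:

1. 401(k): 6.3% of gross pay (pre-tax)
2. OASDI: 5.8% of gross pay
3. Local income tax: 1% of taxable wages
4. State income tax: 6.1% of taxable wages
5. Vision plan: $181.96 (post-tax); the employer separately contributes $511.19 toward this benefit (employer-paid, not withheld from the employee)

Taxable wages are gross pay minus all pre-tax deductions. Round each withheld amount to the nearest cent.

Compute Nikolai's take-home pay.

401(k): $4,916.21 × 0.063 = $309.72
Taxable wages = $4,916.21 − $309.72 = $4,606.49
Local income tax: $4,606.49 × 0.01 = $46.06
State income tax: $4,606.49 × 0.061 = $281.00
OASDI: $4,916.21 × 0.058 = $285.14
Vision plan: $181.96
(Employer's $511.19 toward vision plan is not withheld from the employee.)
Total deductions = $309.72 + $46.06 + $281.00 + $285.14 + $181.96 = $1,103.88
Net pay = $4,916.21 − $1,103.88 = $3,812.33

$3,812.33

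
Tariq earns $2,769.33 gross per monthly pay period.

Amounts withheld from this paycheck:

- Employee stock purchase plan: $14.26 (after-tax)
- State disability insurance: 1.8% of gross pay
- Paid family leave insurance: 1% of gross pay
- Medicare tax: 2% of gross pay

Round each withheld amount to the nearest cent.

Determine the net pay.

Medicare tax: $2,769.33 × 0.02 = $55.39
State disability insurance: $2,769.33 × 0.018 = $49.85
Paid family leave insurance: $2,769.33 × 0.01 = $27.69
Employee stock purchase plan: $14.26
Total deductions = $55.39 + $49.85 + $27.69 + $14.26 = $147.19
Net pay = $2,769.33 − $147.19 = $2,622.14

$2,622.14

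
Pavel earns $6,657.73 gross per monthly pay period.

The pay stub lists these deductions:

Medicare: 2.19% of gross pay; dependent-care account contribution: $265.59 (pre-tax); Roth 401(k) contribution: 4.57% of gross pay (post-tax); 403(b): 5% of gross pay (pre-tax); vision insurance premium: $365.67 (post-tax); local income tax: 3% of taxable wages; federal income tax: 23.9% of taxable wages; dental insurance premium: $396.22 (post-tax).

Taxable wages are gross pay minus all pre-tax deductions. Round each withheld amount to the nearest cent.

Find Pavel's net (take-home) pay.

$3,217.36

403(b): $6,657.73 × 0.05 = $332.89
Dependent-care account contribution: $265.59
Pre-tax total = $332.89 + $265.59 = $598.48
Taxable wages = $6,657.73 − $598.48 = $6,059.25
Local income tax: $6,059.25 × 0.03 = $181.78
Federal income tax: $6,059.25 × 0.239 = $1,448.16
Medicare: $6,657.73 × 0.0219 = $145.80
Dental insurance premium: $396.22
Roth 401(k) contribution: $6,657.73 × 0.0457 = $304.26
Vision insurance premium: $365.67
Total deductions = $332.89 + $265.59 + $181.78 + $1,448.16 + $145.80 + $396.22 + $304.26 + $365.67 = $3,440.37
Net pay = $6,657.73 − $3,440.37 = $3,217.36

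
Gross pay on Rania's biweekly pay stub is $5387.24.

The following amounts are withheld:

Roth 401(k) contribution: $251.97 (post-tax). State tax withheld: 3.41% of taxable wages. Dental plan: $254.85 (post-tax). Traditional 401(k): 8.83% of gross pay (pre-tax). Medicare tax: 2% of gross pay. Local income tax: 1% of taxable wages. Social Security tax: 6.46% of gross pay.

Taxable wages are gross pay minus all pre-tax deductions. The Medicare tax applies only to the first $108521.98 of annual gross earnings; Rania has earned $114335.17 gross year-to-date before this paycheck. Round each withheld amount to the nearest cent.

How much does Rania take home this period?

Traditional 401(k): $5387.24 × 0.0883 = $475.69
Taxable wages = $5387.24 − $475.69 = $4911.55
State tax withheld: $4911.55 × 0.0341 = $167.48
Local income tax: $4911.55 × 0.01 = $49.12
Social Security tax: $5387.24 × 0.0646 = $348.02
Medicare tax: annual cap $108521.98 already reached (YTD $114335.17), so $0.00
Dental plan: $254.85
Roth 401(k) contribution: $251.97
Total deductions = $475.69 + $167.48 + $49.12 + $348.02 + $0.00 + $254.85 + $251.97 = $1547.13
Net pay = $5387.24 − $1547.13 = $3840.11

$3840.11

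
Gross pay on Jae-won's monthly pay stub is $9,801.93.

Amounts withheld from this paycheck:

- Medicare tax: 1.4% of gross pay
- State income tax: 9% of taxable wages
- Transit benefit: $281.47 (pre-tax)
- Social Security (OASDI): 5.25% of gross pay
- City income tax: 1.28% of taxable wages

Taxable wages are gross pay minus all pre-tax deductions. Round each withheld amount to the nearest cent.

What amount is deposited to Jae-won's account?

$7,889.93

Transit benefit: $281.47
Taxable wages = $9,801.93 − $281.47 = $9,520.46
State income tax: $9,520.46 × 0.09 = $856.84
City income tax: $9,520.46 × 0.0128 = $121.86
Social Security (OASDI): $9,801.93 × 0.0525 = $514.60
Medicare tax: $9,801.93 × 0.014 = $137.23
Total deductions = $281.47 + $856.84 + $121.86 + $514.60 + $137.23 = $1,912.00
Net pay = $9,801.93 − $1,912.00 = $7,889.93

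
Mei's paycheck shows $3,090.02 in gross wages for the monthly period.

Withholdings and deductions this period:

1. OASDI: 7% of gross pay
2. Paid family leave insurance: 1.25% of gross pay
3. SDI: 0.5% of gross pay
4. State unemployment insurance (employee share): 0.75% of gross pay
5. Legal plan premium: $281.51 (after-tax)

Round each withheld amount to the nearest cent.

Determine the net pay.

$2,514.95

SDI: $3,090.02 × 0.005 = $15.45
Paid family leave insurance: $3,090.02 × 0.0125 = $38.63
State unemployment insurance (employee share): $3,090.02 × 0.0075 = $23.18
OASDI: $3,090.02 × 0.07 = $216.30
Legal plan premium: $281.51
Total deductions = $15.45 + $38.63 + $23.18 + $216.30 + $281.51 = $575.07
Net pay = $3,090.02 − $575.07 = $2,514.95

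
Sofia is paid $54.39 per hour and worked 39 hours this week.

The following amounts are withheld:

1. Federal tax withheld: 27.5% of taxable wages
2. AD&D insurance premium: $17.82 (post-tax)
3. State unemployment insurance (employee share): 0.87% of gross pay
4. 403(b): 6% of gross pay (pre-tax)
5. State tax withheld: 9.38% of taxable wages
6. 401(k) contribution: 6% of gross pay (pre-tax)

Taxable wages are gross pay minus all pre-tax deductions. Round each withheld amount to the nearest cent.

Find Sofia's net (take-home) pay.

$1,141.98

Gross pay: 39 × $54.39 = $2,121.21
401(k) contribution: $2,121.21 × 0.06 = $127.27
403(b): $2,121.21 × 0.06 = $127.27
Pre-tax total = $127.27 + $127.27 = $254.54
Taxable wages = $2,121.21 − $254.54 = $1,866.67
Federal tax withheld: $1,866.67 × 0.275 = $513.33
State tax withheld: $1,866.67 × 0.0938 = $175.09
State unemployment insurance (employee share): $2,121.21 × 0.0087 = $18.45
AD&D insurance premium: $17.82
Total deductions = $127.27 + $127.27 + $513.33 + $175.09 + $18.45 + $17.82 = $979.23
Net pay = $2,121.21 − $979.23 = $1,141.98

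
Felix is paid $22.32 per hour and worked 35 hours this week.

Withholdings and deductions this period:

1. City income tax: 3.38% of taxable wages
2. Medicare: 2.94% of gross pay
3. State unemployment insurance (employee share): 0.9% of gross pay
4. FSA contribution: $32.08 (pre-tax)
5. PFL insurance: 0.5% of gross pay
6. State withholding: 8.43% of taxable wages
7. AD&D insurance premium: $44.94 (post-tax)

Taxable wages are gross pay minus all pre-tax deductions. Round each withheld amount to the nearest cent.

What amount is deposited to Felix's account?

$581.80

Gross pay: 35 × $22.32 = $781.20
FSA contribution: $32.08
Taxable wages = $781.20 − $32.08 = $749.12
City income tax: $749.12 × 0.0338 = $25.32
State withholding: $749.12 × 0.0843 = $63.15
Medicare: $781.20 × 0.0294 = $22.97
PFL insurance: $781.20 × 0.005 = $3.91
State unemployment insurance (employee share): $781.20 × 0.009 = $7.03
AD&D insurance premium: $44.94
Total deductions = $32.08 + $25.32 + $63.15 + $22.97 + $3.91 + $7.03 + $44.94 = $199.40
Net pay = $781.20 − $199.40 = $581.80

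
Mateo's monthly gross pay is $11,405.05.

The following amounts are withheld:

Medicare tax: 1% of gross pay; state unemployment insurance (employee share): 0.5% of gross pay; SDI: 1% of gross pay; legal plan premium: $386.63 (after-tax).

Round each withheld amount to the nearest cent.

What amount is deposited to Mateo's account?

$10,733.29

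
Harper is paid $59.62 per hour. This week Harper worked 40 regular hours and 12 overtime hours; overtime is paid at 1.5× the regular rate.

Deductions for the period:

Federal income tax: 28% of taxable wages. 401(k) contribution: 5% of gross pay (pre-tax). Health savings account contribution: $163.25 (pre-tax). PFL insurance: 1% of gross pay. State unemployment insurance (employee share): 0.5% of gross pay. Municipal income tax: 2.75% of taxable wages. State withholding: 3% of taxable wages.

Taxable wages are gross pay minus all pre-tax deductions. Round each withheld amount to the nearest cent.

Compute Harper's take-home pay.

$2,016.33

Regular pay: 40 × $59.62 = $2,384.80
Overtime pay: 12 × $59.62 × 1.5 = $1,073.16
Gross pay = $2,384.80 + $1,073.16 = $3,457.96
Health savings account contribution: $163.25
401(k) contribution: $3,457.96 × 0.05 = $172.90
Pre-tax total = $163.25 + $172.90 = $336.15
Taxable wages = $3,457.96 − $336.15 = $3,121.81
Federal income tax: $3,121.81 × 0.28 = $874.11
Municipal income tax: $3,121.81 × 0.0275 = $85.85
State withholding: $3,121.81 × 0.03 = $93.65
State unemployment insurance (employee share): $3,457.96 × 0.005 = $17.29
PFL insurance: $3,457.96 × 0.01 = $34.58
Total deductions = $163.25 + $172.90 + $874.11 + $85.85 + $93.65 + $17.29 + $34.58 = $1,441.63
Net pay = $3,457.96 − $1,441.63 = $2,016.33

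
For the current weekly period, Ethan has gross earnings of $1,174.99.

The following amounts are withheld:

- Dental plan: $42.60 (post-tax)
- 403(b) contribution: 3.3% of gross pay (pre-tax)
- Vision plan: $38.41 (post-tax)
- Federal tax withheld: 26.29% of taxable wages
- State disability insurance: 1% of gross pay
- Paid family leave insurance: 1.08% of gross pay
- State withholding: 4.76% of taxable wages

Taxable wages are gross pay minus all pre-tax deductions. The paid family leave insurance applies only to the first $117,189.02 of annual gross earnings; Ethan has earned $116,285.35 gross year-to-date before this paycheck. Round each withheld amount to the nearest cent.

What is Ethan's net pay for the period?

$680.91

403(b) contribution: $1,174.99 × 0.033 = $38.77
Taxable wages = $1,174.99 − $38.77 = $1,136.22
State withholding: $1,136.22 × 0.0476 = $54.08
Federal tax withheld: $1,136.22 × 0.2629 = $298.71
State disability insurance: $1,174.99 × 0.01 = $11.75
Paid family leave insurance: only $117,189.02 − $116,285.35 = $903.67 of this check is subject → $903.67 × 0.0108 = $9.76
Dental plan: $42.60
Vision plan: $38.41
Total deductions = $38.77 + $54.08 + $298.71 + $11.75 + $9.76 + $42.60 + $38.41 = $494.08
Net pay = $1,174.99 − $494.08 = $680.91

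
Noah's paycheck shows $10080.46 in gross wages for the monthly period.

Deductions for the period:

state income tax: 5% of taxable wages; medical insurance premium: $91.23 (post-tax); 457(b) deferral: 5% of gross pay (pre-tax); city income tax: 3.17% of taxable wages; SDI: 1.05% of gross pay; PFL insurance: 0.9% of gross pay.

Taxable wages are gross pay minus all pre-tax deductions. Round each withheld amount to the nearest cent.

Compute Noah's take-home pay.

$8506.26

457(b) deferral: $10080.46 × 0.05 = $504.02
Taxable wages = $10080.46 − $504.02 = $9576.44
City income tax: $9576.44 × 0.0317 = $303.57
State income tax: $9576.44 × 0.05 = $478.82
SDI: $10080.46 × 0.0105 = $105.84
PFL insurance: $10080.46 × 0.009 = $90.72
Medical insurance premium: $91.23
Total deductions = $504.02 + $303.57 + $478.82 + $105.84 + $90.72 + $91.23 = $1574.20
Net pay = $10080.46 − $1574.20 = $8506.26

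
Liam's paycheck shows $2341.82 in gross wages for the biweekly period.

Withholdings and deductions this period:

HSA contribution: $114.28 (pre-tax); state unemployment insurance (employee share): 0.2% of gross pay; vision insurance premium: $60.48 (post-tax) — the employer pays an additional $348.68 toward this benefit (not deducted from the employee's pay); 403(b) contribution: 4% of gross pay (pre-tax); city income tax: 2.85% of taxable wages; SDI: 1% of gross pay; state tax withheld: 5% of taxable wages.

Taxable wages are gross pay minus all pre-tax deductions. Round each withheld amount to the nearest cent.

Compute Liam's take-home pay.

$1877.78

403(b) contribution: $2341.82 × 0.04 = $93.67
HSA contribution: $114.28
Pre-tax total = $93.67 + $114.28 = $207.95
Taxable wages = $2341.82 − $207.95 = $2133.87
City income tax: $2133.87 × 0.0285 = $60.82
State tax withheld: $2133.87 × 0.05 = $106.69
SDI: $2341.82 × 0.01 = $23.42
State unemployment insurance (employee share): $2341.82 × 0.002 = $4.68
Vision insurance premium: $60.48
(Employer's $348.68 toward vision insurance premium is not withheld from the employee.)
Total deductions = $93.67 + $114.28 + $60.82 + $106.69 + $23.42 + $4.68 + $60.48 = $464.04
Net pay = $2341.82 − $464.04 = $1877.78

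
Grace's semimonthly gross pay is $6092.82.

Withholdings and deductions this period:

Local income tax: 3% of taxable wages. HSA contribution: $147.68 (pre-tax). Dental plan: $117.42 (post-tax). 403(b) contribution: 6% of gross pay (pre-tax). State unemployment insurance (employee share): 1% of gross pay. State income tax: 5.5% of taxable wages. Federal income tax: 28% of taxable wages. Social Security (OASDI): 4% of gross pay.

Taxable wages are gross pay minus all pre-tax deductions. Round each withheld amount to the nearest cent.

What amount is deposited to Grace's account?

HSA contribution: $147.68
403(b) contribution: $6092.82 × 0.06 = $365.57
Pre-tax total = $147.68 + $365.57 = $513.25
Taxable wages = $6092.82 − $513.25 = $5579.57
Local income tax: $5579.57 × 0.03 = $167.39
State income tax: $5579.57 × 0.055 = $306.88
Federal income tax: $5579.57 × 0.28 = $1562.28
Social Security (OASDI): $6092.82 × 0.04 = $243.71
State unemployment insurance (employee share): $6092.82 × 0.01 = $60.93
Dental plan: $117.42
Total deductions = $147.68 + $365.57 + $167.39 + $306.88 + $1562.28 + $243.71 + $60.93 + $117.42 = $2971.86
Net pay = $6092.82 − $2971.86 = $3120.96

$3120.96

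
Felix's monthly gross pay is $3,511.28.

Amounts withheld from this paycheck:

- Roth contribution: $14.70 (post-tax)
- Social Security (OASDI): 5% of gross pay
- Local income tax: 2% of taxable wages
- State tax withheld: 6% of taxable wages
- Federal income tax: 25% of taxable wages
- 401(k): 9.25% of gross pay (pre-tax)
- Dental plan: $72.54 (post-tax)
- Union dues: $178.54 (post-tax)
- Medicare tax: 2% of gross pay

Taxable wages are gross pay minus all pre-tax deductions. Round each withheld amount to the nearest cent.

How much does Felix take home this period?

$1,623.38

401(k): $3,511.28 × 0.0925 = $324.79
Taxable wages = $3,511.28 − $324.79 = $3,186.49
Federal income tax: $3,186.49 × 0.25 = $796.62
State tax withheld: $3,186.49 × 0.06 = $191.19
Local income tax: $3,186.49 × 0.02 = $63.73
Social Security (OASDI): $3,511.28 × 0.05 = $175.56
Medicare tax: $3,511.28 × 0.02 = $70.23
Roth contribution: $14.70
Dental plan: $72.54
Union dues: $178.54
Total deductions = $324.79 + $796.62 + $191.19 + $63.73 + $175.56 + $70.23 + $14.70 + $72.54 + $178.54 = $1,887.90
Net pay = $3,511.28 − $1,887.90 = $1,623.38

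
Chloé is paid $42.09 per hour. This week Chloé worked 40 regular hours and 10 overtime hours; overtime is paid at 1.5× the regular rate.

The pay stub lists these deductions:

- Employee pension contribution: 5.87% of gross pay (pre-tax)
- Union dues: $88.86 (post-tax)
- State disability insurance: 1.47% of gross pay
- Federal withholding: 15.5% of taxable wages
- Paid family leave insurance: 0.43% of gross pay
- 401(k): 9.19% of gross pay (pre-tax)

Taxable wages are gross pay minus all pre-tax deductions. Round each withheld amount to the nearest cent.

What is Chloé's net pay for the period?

Regular pay: 40 × $42.09 = $1,683.60
Overtime pay: 10 × $42.09 × 1.5 = $631.35
Gross pay = $1,683.60 + $631.35 = $2,314.95
Employee pension contribution: $2,314.95 × 0.0587 = $135.89
401(k): $2,314.95 × 0.0919 = $212.74
Pre-tax total = $135.89 + $212.74 = $348.63
Taxable wages = $2,314.95 − $348.63 = $1,966.32
Federal withholding: $1,966.32 × 0.155 = $304.78
State disability insurance: $2,314.95 × 0.0147 = $34.03
Paid family leave insurance: $2,314.95 × 0.0043 = $9.95
Union dues: $88.86
Total deductions = $135.89 + $212.74 + $304.78 + $34.03 + $9.95 + $88.86 = $786.25
Net pay = $2,314.95 − $786.25 = $1,528.70

$1,528.70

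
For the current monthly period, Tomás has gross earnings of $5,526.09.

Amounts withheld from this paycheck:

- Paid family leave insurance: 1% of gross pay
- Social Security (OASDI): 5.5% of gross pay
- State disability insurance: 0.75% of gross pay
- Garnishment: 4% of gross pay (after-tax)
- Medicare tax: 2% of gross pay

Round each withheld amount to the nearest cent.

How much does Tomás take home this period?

$4,793.89

Medicare tax: $5,526.09 × 0.02 = $110.52
State disability insurance: $5,526.09 × 0.0075 = $41.45
Social Security (OASDI): $5,526.09 × 0.055 = $303.93
Paid family leave insurance: $5,526.09 × 0.01 = $55.26
Garnishment: $5,526.09 × 0.04 = $221.04
Total deductions = $110.52 + $41.45 + $303.93 + $55.26 + $221.04 = $732.20
Net pay = $5,526.09 − $732.20 = $4,793.89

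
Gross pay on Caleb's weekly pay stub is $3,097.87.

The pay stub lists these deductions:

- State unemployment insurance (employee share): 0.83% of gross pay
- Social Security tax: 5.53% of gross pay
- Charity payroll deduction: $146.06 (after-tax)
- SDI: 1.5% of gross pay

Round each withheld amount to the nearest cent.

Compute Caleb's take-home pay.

State unemployment insurance (employee share): $3,097.87 × 0.0083 = $25.71
Social Security tax: $3,097.87 × 0.0553 = $171.31
SDI: $3,097.87 × 0.015 = $46.47
Charity payroll deduction: $146.06
Total deductions = $25.71 + $171.31 + $46.47 + $146.06 = $389.55
Net pay = $3,097.87 − $389.55 = $2,708.32

$2,708.32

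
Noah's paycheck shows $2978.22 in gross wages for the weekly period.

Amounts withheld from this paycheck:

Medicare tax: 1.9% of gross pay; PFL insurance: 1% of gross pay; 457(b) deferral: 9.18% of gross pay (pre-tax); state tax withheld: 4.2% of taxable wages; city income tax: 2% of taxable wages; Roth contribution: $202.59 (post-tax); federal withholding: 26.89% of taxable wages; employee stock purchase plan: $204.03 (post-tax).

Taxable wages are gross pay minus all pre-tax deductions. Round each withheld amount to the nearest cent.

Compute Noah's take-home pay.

457(b) deferral: $2978.22 × 0.0918 = $273.40
Taxable wages = $2978.22 − $273.40 = $2704.82
State tax withheld: $2704.82 × 0.042 = $113.60
Federal withholding: $2704.82 × 0.2689 = $727.33
City income tax: $2704.82 × 0.02 = $54.10
Medicare tax: $2978.22 × 0.019 = $56.59
PFL insurance: $2978.22 × 0.01 = $29.78
Employee stock purchase plan: $204.03
Roth contribution: $202.59
Total deductions = $273.40 + $113.60 + $727.33 + $54.10 + $56.59 + $29.78 + $204.03 + $202.59 = $1661.42
Net pay = $2978.22 − $1661.42 = $1316.80

$1316.80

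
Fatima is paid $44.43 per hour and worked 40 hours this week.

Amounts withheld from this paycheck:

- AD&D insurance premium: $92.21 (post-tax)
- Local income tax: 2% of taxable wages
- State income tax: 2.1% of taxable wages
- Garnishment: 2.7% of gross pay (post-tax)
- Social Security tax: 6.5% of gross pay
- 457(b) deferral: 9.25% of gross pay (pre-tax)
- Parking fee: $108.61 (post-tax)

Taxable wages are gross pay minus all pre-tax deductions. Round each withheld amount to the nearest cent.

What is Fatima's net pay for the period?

$1,182.36

Gross pay: 40 × $44.43 = $1,777.20
457(b) deferral: $1,777.20 × 0.0925 = $164.39
Taxable wages = $1,777.20 − $164.39 = $1,612.81
Local income tax: $1,612.81 × 0.02 = $32.26
State income tax: $1,612.81 × 0.021 = $33.87
Social Security tax: $1,777.20 × 0.065 = $115.52
Parking fee: $108.61
AD&D insurance premium: $92.21
Garnishment: $1,777.20 × 0.027 = $47.98
Total deductions = $164.39 + $32.26 + $33.87 + $115.52 + $108.61 + $92.21 + $47.98 = $594.84
Net pay = $1,777.20 − $594.84 = $1,182.36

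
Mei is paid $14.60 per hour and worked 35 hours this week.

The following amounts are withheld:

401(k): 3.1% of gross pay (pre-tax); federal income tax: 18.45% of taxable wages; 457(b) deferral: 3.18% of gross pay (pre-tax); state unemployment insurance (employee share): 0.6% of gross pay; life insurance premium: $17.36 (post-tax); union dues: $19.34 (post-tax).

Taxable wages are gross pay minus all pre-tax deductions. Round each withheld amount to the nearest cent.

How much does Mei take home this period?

$350.78

Gross pay: 35 × $14.60 = $511.00
457(b) deferral: $511.00 × 0.0318 = $16.25
401(k): $511.00 × 0.031 = $15.84
Pre-tax total = $16.25 + $15.84 = $32.09
Taxable wages = $511.00 − $32.09 = $478.91
Federal income tax: $478.91 × 0.1845 = $88.36
State unemployment insurance (employee share): $511.00 × 0.006 = $3.07
Union dues: $19.34
Life insurance premium: $17.36
Total deductions = $16.25 + $15.84 + $88.36 + $3.07 + $19.34 + $17.36 = $160.22
Net pay = $511.00 − $160.22 = $350.78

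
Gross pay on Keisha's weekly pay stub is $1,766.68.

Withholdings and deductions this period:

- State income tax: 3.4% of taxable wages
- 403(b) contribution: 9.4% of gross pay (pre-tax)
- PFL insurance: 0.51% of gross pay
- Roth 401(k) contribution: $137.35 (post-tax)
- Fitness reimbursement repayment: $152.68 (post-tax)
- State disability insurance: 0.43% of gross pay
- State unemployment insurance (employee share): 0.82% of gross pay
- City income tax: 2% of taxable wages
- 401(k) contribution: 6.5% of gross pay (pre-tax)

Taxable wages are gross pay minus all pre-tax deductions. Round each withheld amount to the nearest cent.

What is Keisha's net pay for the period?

401(k) contribution: $1,766.68 × 0.065 = $114.83
403(b) contribution: $1,766.68 × 0.094 = $166.07
Pre-tax total = $114.83 + $166.07 = $280.90
Taxable wages = $1,766.68 − $280.90 = $1,485.78
State income tax: $1,485.78 × 0.034 = $50.52
City income tax: $1,485.78 × 0.02 = $29.72
PFL insurance: $1,766.68 × 0.0051 = $9.01
State disability insurance: $1,766.68 × 0.0043 = $7.60
State unemployment insurance (employee share): $1,766.68 × 0.0082 = $14.49
Fitness reimbursement repayment: $152.68
Roth 401(k) contribution: $137.35
Total deductions = $114.83 + $166.07 + $50.52 + $29.72 + $9.01 + $7.60 + $14.49 + $152.68 + $137.35 = $682.27
Net pay = $1,766.68 − $682.27 = $1,084.41

$1,084.41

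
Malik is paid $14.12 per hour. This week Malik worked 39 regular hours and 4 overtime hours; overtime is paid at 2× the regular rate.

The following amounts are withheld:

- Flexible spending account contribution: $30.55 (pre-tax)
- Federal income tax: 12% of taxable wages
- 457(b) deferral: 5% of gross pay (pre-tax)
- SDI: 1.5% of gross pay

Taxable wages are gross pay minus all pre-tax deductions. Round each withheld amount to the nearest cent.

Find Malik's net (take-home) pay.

$517.97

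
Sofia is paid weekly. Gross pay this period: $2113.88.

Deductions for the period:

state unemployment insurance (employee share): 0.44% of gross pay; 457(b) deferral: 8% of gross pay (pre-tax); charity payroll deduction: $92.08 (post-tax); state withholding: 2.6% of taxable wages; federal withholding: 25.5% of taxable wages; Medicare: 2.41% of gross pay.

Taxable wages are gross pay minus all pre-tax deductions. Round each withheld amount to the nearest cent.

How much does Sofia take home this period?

457(b) deferral: $2113.88 × 0.08 = $169.11
Taxable wages = $2113.88 − $169.11 = $1944.77
Federal withholding: $1944.77 × 0.255 = $495.92
State withholding: $1944.77 × 0.026 = $50.56
Medicare: $2113.88 × 0.0241 = $50.94
State unemployment insurance (employee share): $2113.88 × 0.0044 = $9.30
Charity payroll deduction: $92.08
Total deductions = $169.11 + $495.92 + $50.56 + $50.94 + $9.30 + $92.08 = $867.91
Net pay = $2113.88 − $867.91 = $1245.97

$1245.97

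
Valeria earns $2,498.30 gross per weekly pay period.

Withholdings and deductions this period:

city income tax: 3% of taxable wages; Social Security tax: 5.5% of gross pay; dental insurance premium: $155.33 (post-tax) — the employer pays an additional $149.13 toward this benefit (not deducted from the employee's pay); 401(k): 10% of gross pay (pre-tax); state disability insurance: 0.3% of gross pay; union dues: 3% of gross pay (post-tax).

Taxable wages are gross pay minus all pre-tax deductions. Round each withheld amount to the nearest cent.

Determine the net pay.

$1,805.84

401(k): $2,498.30 × 0.1 = $249.83
Taxable wages = $2,498.30 − $249.83 = $2,248.47
City income tax: $2,248.47 × 0.03 = $67.45
Social Security tax: $2,498.30 × 0.055 = $137.41
State disability insurance: $2,498.30 × 0.003 = $7.49
Dental insurance premium: $155.33
Union dues: $2,498.30 × 0.03 = $74.95
(Employer's $149.13 toward dental insurance premium is not withheld from the employee.)
Total deductions = $249.83 + $67.45 + $137.41 + $7.49 + $155.33 + $74.95 = $692.46
Net pay = $2,498.30 − $692.46 = $1,805.84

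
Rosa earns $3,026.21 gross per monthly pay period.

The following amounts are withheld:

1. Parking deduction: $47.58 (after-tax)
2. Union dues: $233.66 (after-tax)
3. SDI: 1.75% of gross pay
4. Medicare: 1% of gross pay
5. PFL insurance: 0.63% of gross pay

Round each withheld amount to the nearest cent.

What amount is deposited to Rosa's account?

PFL insurance: $3,026.21 × 0.0063 = $19.07
SDI: $3,026.21 × 0.0175 = $52.96
Medicare: $3,026.21 × 0.01 = $30.26
Union dues: $233.66
Parking deduction: $47.58
Total deductions = $19.07 + $52.96 + $30.26 + $233.66 + $47.58 = $383.53
Net pay = $3,026.21 − $383.53 = $2,642.68

$2,642.68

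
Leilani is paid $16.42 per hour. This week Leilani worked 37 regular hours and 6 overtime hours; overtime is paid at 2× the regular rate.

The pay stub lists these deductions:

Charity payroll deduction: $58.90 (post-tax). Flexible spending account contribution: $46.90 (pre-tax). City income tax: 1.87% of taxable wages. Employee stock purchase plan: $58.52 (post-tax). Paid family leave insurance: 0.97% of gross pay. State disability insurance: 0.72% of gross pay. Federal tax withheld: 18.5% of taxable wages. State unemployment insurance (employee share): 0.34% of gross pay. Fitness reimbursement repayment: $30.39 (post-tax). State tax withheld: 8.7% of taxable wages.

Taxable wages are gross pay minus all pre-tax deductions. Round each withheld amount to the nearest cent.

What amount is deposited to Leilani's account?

$373.28

Regular pay: 37 × $16.42 = $607.54
Overtime pay: 6 × $16.42 × 2 = $197.04
Gross pay = $607.54 + $197.04 = $804.58
Flexible spending account contribution: $46.90
Taxable wages = $804.58 − $46.90 = $757.68
City income tax: $757.68 × 0.0187 = $14.17
Federal tax withheld: $757.68 × 0.185 = $140.17
State tax withheld: $757.68 × 0.087 = $65.92
State unemployment insurance (employee share): $804.58 × 0.0034 = $2.74
State disability insurance: $804.58 × 0.0072 = $5.79
Paid family leave insurance: $804.58 × 0.0097 = $7.80
Employee stock purchase plan: $58.52
Charity payroll deduction: $58.90
Fitness reimbursement repayment: $30.39
Total deductions = $46.90 + $14.17 + $140.17 + $65.92 + $2.74 + $5.79 + $7.80 + $58.52 + $58.90 + $30.39 = $431.30
Net pay = $804.58 − $431.30 = $373.28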